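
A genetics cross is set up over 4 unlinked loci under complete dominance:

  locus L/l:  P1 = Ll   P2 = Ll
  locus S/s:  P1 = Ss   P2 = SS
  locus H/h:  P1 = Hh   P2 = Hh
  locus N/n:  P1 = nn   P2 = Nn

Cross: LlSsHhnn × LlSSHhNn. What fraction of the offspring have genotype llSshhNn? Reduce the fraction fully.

LlSsHhnn gametes: LSHn×2, LShn×2, LsHn×2, Lshn×2, lSHn×2, lShn×2, lsHn×2, lshn×2
LlSSHhNn gametes: LSHN×2, LSHn×2, LShN×2, LShn×2, lSHN×2, lSHn×2, lShN×2, lShn×2
LlSsHhnn×LlSSHhNn grid (16·16=256): LLSSHHNn=4 LLSSHHnn=4 LLSSHhNn=8 LLSSHhnn=8 LLSShhNn=4 LLSShhnn=4 LLSsHHNn=4 LLSsHHnn=4 LLSsHhNn=8 LLSsHhnn=8 LLSshhNn=4 LLSshhnn=4 LlSSHHNn=8 LlSSHHnn=8 LlSSHhNn=16 LlSSHhnn=16 LlSShhNn=8 LlSShhnn=8 LlSsHHNn=8 LlSsHHnn=8 LlSsHhNn=16 LlSsHhnn=16 LlSshhNn=8 LlSshhnn=8 llSSHHNn=4 llSSHHnn=4 llSSHhNn=8 llSSHhnn=8 llSShhNn=4 llSShhnn=4 llSsHHNn=4 llSsHHnn=4 llSsHhNn=8 llSsHhnn=8 llSshhNn=4 llSshhnn=4
llSshhNn hits 4/256; gcd=4; 4÷4/256÷4 = 1/64

P(llSshhNn) = 1/64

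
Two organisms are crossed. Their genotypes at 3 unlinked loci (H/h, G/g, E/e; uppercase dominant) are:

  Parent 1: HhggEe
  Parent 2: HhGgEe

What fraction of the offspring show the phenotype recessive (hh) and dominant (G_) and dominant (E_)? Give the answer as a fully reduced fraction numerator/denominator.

P(hh G_ E_) = 3/32

HhggEe gametes: HgE×2, Hge×2, hgE×2, hge×2
HhGgEe gametes: HGE×1, HGe×1, HgE×1, Hge×1, hGE×1, hGe×1, hgE×1, hge×1
HhggEe×HhGgEe grid (8·8=64): HHGgEE=2 HHGgEe=4 HHGgee=2 HHggEE=2 HHggEe=4 HHggee=2 HhGgEE=4 HhGgEe=8 HhGgee=4 HhggEE=4 HhggEe=8 Hhggee=4 hhGgEE=2 hhGgEe=4 hhGgee=2 hhggEE=2 hhggEe=4 hhggee=2
hh G_ E_ hits 6/64; gcd=2; 6÷2/64÷2 = 3/32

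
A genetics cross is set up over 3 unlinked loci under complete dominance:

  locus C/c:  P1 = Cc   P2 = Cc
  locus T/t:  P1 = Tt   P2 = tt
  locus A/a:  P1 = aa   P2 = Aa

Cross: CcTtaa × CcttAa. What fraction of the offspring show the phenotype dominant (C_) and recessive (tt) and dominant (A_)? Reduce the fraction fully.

CcTtaa gametes: CTa×2, Cta×2, cTa×2, cta×2
CcttAa gametes: CtA×2, Cta×2, ctA×2, cta×2
CcTtaa×CcttAa grid (8·8=64): CCTtAa=4 CCTtaa=4 CCttAa=4 CCttaa=4 CcTtAa=8 CcTtaa=8 CcttAa=8 Ccttaa=8 ccTtAa=4 ccTtaa=4 ccttAa=4 ccttaa=4
C_ tt A_ hits 12/64; gcd=4; 12÷4/64÷4 = 3/16

P(C_ tt A_) = 3/16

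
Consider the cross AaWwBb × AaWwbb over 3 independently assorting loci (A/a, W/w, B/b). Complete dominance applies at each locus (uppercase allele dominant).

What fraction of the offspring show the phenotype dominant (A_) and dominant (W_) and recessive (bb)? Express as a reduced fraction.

AaWwBb gametes: AWB×1, AWb×1, AwB×1, Awb×1, aWB×1, aWb×1, awB×1, awb×1
AaWwbb gametes: AWb×2, Awb×2, aWb×2, awb×2
AaWwBb×AaWwbb grid (8·8=64): AAWWBb=2 AAWWbb=2 AAWwBb=4 AAWwbb=4 AAwwBb=2 AAwwbb=2 AaWWBb=4 AaWWbb=4 AaWwBb=8 AaWwbb=8 AawwBb=4 Aawwbb=4 aaWWBb=2 aaWWbb=2 aaWwBb=4 aaWwbb=4 aawwBb=2 aawwbb=2
A_ W_ bb hits 18/64; gcd=2; 18÷2/64÷2 = 9/32

P(A_ W_ bb) = 9/32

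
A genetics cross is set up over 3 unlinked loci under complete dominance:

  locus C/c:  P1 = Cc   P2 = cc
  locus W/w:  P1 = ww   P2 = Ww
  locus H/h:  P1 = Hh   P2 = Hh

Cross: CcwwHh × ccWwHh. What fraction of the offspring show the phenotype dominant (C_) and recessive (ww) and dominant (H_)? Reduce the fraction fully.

P(C_ ww H_) = 3/16

CcwwHh gametes: CwH×2, Cwh×2, cwH×2, cwh×2
ccWwHh gametes: cWH×2, cWh×2, cwH×2, cwh×2
CcwwHh×ccWwHh grid (8·8=64): CcWwHH=4 CcWwHh=8 CcWwhh=4 CcwwHH=4 CcwwHh=8 Ccwwhh=4 ccWwHH=4 ccWwHh=8 ccWwhh=4 ccwwHH=4 ccwwHh=8 ccwwhh=4
C_ ww H_ hits 12/64; gcd=4; 12÷4/64÷4 = 3/16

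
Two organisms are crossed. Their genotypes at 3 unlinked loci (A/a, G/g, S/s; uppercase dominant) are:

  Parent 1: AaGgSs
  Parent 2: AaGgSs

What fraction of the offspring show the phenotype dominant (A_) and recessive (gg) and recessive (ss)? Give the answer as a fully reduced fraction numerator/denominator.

AaGgSs gametes: AGS×1, AGs×1, AgS×1, Ags×1, aGS×1, aGs×1, agS×1, ags×1
AaGgSs gametes: AGS×1, AGs×1, AgS×1, Ags×1, aGS×1, aGs×1, agS×1, ags×1
AaGgSs×AaGgSs grid (8·8=64): AAGGSS=1 AAGGSs=2 AAGGss=1 AAGgSS=2 AAGgSs=4 AAGgss=2 AAggSS=1 AAggSs=2 AAggss=1 AaGGSS=2 AaGGSs=4 AaGGss=2 AaGgSS=4 AaGgSs=8 AaGgss=4 AaggSS=2 AaggSs=4 Aaggss=2 aaGGSS=1 aaGGSs=2 aaGGss=1 aaGgSS=2 aaGgSs=4 aaGgss=2 aaggSS=1 aaggSs=2 aaggss=1
A_ gg ss hits 3/64; gcd=1; 3÷1/64÷1 = 3/64

P(A_ gg ss) = 3/64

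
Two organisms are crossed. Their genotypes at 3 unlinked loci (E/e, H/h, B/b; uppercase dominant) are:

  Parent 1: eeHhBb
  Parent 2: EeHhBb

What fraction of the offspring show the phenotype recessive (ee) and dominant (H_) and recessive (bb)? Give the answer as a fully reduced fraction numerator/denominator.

eeHhBb gametes: eHB×2, eHb×2, ehB×2, ehb×2
EeHhBb gametes: EHB×1, EHb×1, EhB×1, Ehb×1, eHB×1, eHb×1, ehB×1, ehb×1
eeHhBb×EeHhBb grid (8·8=64): EeHHBB=2 EeHHBb=4 EeHHbb=2 EeHhBB=4 EeHhBb=8 EeHhbb=4 EehhBB=2 EehhBb=4 Eehhbb=2 eeHHBB=2 eeHHBb=4 eeHHbb=2 eeHhBB=4 eeHhBb=8 eeHhbb=4 eehhBB=2 eehhBb=4 eehhbb=2
ee H_ bb hits 6/64; gcd=2; 6÷2/64÷2 = 3/32

P(ee H_ bb) = 3/32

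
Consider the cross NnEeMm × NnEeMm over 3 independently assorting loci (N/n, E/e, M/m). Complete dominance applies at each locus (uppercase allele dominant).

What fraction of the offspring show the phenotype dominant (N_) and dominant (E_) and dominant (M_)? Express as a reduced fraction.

P(N_ E_ M_) = 27/64

NnEeMm gametes: NEM×1, NEm×1, NeM×1, Nem×1, nEM×1, nEm×1, neM×1, nem×1
NnEeMm gametes: NEM×1, NEm×1, NeM×1, Nem×1, nEM×1, nEm×1, neM×1, nem×1
NnEeMm×NnEeMm grid (8·8=64): NNEEMM=1 NNEEMm=2 NNEEmm=1 NNEeMM=2 NNEeMm=4 NNEemm=2 NNeeMM=1 NNeeMm=2 NNeemm=1 NnEEMM=2 NnEEMm=4 NnEEmm=2 NnEeMM=4 NnEeMm=8 NnEemm=4 NneeMM=2 NneeMm=4 Nneemm=2 nnEEMM=1 nnEEMm=2 nnEEmm=1 nnEeMM=2 nnEeMm=4 nnEemm=2 nneeMM=1 nneeMm=2 nneemm=1
N_ E_ M_ hits 27/64; gcd=1; 27÷1/64÷1 = 27/64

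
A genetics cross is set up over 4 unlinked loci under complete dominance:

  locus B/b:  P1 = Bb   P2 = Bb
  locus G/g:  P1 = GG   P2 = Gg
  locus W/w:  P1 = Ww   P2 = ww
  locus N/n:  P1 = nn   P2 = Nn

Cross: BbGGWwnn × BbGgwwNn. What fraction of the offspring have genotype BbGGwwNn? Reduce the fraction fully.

P(BbGGwwNn) = 1/16

BbGGWwnn gametes: BGWn×4, BGwn×4, bGWn×4, bGwn×4
BbGgwwNn gametes: BGwN×2, BGwn×2, BgwN×2, Bgwn×2, bGwN×2, bGwn×2, bgwN×2, bgwn×2
BbGGWwnn×BbGgwwNn grid (16·16=256): BBGGWwNn=8 BBGGWwnn=8 BBGGwwNn=8 BBGGwwnn=8 BBGgWwNn=8 BBGgWwnn=8 BBGgwwNn=8 BBGgwwnn=8 BbGGWwNn=16 BbGGWwnn=16 BbGGwwNn=16 BbGGwwnn=16 BbGgWwNn=16 BbGgWwnn=16 BbGgwwNn=16 BbGgwwnn=16 bbGGWwNn=8 bbGGWwnn=8 bbGGwwNn=8 bbGGwwnn=8 bbGgWwNn=8 bbGgWwnn=8 bbGgwwNn=8 bbGgwwnn=8
BbGGwwNn hits 16/256; gcd=16; 16÷16/256÷16 = 1/16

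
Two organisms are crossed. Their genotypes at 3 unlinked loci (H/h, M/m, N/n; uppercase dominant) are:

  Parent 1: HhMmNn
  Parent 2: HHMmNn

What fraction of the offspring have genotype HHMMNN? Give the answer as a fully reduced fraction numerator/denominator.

P(HHMMNN) = 1/32

HhMmNn gametes: HMN×1, HMn×1, HmN×1, Hmn×1, hMN×1, hMn×1, hmN×1, hmn×1
HHMmNn gametes: HMN×2, HMn×2, HmN×2, Hmn×2
HhMmNn×HHMmNn grid (8·8=64): HHMMNN=2 HHMMNn=4 HHMMnn=2 HHMmNN=4 HHMmNn=8 HHMmnn=4 HHmmNN=2 HHmmNn=4 HHmmnn=2 HhMMNN=2 HhMMNn=4 HhMMnn=2 HhMmNN=4 HhMmNn=8 HhMmnn=4 HhmmNN=2 HhmmNn=4 Hhmmnn=2
HHMMNN hits 2/64; gcd=2; 2÷2/64÷2 = 1/32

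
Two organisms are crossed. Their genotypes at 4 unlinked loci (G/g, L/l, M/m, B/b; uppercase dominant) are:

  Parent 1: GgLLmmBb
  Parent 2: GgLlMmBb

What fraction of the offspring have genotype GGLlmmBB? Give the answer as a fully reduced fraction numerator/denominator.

GgLLmmBb gametes: GLmB×4, GLmb×4, gLmB×4, gLmb×4
GgLlMmBb gametes: GLMB×1, GLMb×1, GLmB×1, GLmb×1, GlMB×1, GlMb×1, GlmB×1, Glmb×1, gLMB×1, gLMb×1, gLmB×1, gLmb×1, glMB×1, glMb×1, glmB×1, glmb×1
GgLLmmBb×GgLlMmBb grid (16·16=256): GGLLMmBB=4 GGLLMmBb=8 GGLLMmbb=4 GGLLmmBB=4 GGLLmmBb=8 GGLLmmbb=4 GGLlMmBB=4 GGLlMmBb=8 GGLlMmbb=4 GGLlmmBB=4 GGLlmmBb=8 GGLlmmbb=4 GgLLMmBB=8 GgLLMmBb=16 GgLLMmbb=8 GgLLmmBB=8 GgLLmmBb=16 GgLLmmbb=8 GgLlMmBB=8 GgLlMmBb=16 GgLlMmbb=8 GgLlmmBB=8 GgLlmmBb=16 GgLlmmbb=8 ggLLMmBB=4 ggLLMmBb=8 ggLLMmbb=4 ggLLmmBB=4 ggLLmmBb=8 ggLLmmbb=4 ggLlMmBB=4 ggLlMmBb=8 ggLlMmbb=4 ggLlmmBB=4 ggLlmmBb=8 ggLlmmbb=4
GGLlmmBB hits 4/256; gcd=4; 4÷4/256÷4 = 1/64

P(GGLlmmBB) = 1/64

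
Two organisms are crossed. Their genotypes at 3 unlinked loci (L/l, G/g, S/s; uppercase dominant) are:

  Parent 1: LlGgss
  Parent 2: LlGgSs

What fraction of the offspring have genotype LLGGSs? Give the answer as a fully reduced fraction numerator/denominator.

P(LLGGSs) = 1/32

LlGgss gametes: LGs×2, Lgs×2, lGs×2, lgs×2
LlGgSs gametes: LGS×1, LGs×1, LgS×1, Lgs×1, lGS×1, lGs×1, lgS×1, lgs×1
LlGgss×LlGgSs grid (8·8=64): LLGGSs=2 LLGGss=2 LLGgSs=4 LLGgss=4 LLggSs=2 LLggss=2 LlGGSs=4 LlGGss=4 LlGgSs=8 LlGgss=8 LlggSs=4 Llggss=4 llGGSs=2 llGGss=2 llGgSs=4 llGgss=4 llggSs=2 llggss=2
LLGGSs hits 2/64; gcd=2; 2÷2/64÷2 = 1/32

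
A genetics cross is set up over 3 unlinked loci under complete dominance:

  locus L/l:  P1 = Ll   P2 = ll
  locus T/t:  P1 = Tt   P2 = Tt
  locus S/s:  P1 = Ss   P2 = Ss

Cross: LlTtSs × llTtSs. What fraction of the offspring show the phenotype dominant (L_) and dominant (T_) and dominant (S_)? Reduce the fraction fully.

P(L_ T_ S_) = 9/32

LlTtSs gametes: LTS×1, LTs×1, LtS×1, Lts×1, lTS×1, lTs×1, ltS×1, lts×1
llTtSs gametes: lTS×2, lTs×2, ltS×2, lts×2
LlTtSs×llTtSs grid (8·8=64): LlTTSS=2 LlTTSs=4 LlTTss=2 LlTtSS=4 LlTtSs=8 LlTtss=4 LlttSS=2 LlttSs=4 Llttss=2 llTTSS=2 llTTSs=4 llTTss=2 llTtSS=4 llTtSs=8 llTtss=4 llttSS=2 llttSs=4 llttss=2
L_ T_ S_ hits 18/64; gcd=2; 18÷2/64÷2 = 9/32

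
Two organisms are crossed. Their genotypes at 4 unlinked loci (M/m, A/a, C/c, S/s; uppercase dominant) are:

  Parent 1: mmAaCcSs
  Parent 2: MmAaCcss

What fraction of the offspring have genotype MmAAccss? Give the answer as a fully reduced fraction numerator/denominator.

P(MmAAccss) = 1/64

mmAaCcSs gametes: mACS×2, mACs×2, mAcS×2, mAcs×2, maCS×2, maCs×2, macS×2, macs×2
MmAaCcss gametes: MACs×2, MAcs×2, MaCs×2, Macs×2, mACs×2, mAcs×2, maCs×2, macs×2
mmAaCcSs×MmAaCcss grid (16·16=256): MmAACCSs=4 MmAACCss=4 MmAACcSs=8 MmAACcss=8 MmAAccSs=4 MmAAccss=4 MmAaCCSs=8 MmAaCCss=8 MmAaCcSs=16 MmAaCcss=16 MmAaccSs=8 MmAaccss=8 MmaaCCSs=4 MmaaCCss=4 MmaaCcSs=8 MmaaCcss=8 MmaaccSs=4 Mmaaccss=4 mmAACCSs=4 mmAACCss=4 mmAACcSs=8 mmAACcss=8 mmAAccSs=4 mmAAccss=4 mmAaCCSs=8 mmAaCCss=8 mmAaCcSs=16 mmAaCcss=16 mmAaccSs=8 mmAaccss=8 mmaaCCSs=4 mmaaCCss=4 mmaaCcSs=8 mmaaCcss=8 mmaaccSs=4 mmaaccss=4
MmAAccss hits 4/256; gcd=4; 4÷4/256÷4 = 1/64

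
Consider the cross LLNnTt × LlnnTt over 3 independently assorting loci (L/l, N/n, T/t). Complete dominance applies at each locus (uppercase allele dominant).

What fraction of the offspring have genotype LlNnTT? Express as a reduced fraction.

LLNnTt gametes: LNT×2, LNt×2, LnT×2, Lnt×2
LlnnTt gametes: LnT×2, Lnt×2, lnT×2, lnt×2
LLNnTt×LlnnTt grid (8·8=64): LLNnTT=4 LLNnTt=8 LLNntt=4 LLnnTT=4 LLnnTt=8 LLnntt=4 LlNnTT=4 LlNnTt=8 LlNntt=4 LlnnTT=4 LlnnTt=8 Llnntt=4
LlNnTT hits 4/64; gcd=4; 4÷4/64÷4 = 1/16

P(LlNnTT) = 1/16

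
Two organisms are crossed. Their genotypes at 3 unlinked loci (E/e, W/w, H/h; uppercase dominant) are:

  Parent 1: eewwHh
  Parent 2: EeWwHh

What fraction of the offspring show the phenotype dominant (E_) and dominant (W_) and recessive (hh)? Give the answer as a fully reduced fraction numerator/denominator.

P(E_ W_ hh) = 1/16

eewwHh gametes: ewH×4, ewh×4
EeWwHh gametes: EWH×1, EWh×1, EwH×1, Ewh×1, eWH×1, eWh×1, ewH×1, ewh×1
eewwHh×EeWwHh grid (8·8=64): EeWwHH=4 EeWwHh=8 EeWwhh=4 EewwHH=4 EewwHh=8 Eewwhh=4 eeWwHH=4 eeWwHh=8 eeWwhh=4 eewwHH=4 eewwHh=8 eewwhh=4
E_ W_ hh hits 4/64; gcd=4; 4÷4/64÷4 = 1/16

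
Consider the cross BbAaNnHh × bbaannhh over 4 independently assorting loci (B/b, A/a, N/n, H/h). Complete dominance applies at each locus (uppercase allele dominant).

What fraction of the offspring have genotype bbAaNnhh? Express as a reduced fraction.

BbAaNnHh gametes: BANH×1, BANh×1, BAnH×1, BAnh×1, BaNH×1, BaNh×1, BanH×1, Banh×1, bANH×1, bANh×1, bAnH×1, bAnh×1, baNH×1, baNh×1, banH×1, banh×1
bbaannhh gametes: banh×16
BbAaNnHh×bbaannhh grid (16·16=256): BbAaNnHh=16 BbAaNnhh=16 BbAannHh=16 BbAannhh=16 BbaaNnHh=16 BbaaNnhh=16 BbaannHh=16 Bbaannhh=16 bbAaNnHh=16 bbAaNnhh=16 bbAannHh=16 bbAannhh=16 bbaaNnHh=16 bbaaNnhh=16 bbaannHh=16 bbaannhh=16
bbAaNnhh hits 16/256; gcd=16; 16÷16/256÷16 = 1/16

P(bbAaNnhh) = 1/16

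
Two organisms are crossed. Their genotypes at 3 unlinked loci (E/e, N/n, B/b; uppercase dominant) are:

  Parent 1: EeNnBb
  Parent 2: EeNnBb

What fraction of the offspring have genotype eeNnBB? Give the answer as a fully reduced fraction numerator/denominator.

EeNnBb gametes: ENB×1, ENb×1, EnB×1, Enb×1, eNB×1, eNb×1, enB×1, enb×1
EeNnBb gametes: ENB×1, ENb×1, EnB×1, Enb×1, eNB×1, eNb×1, enB×1, enb×1
EeNnBb×EeNnBb grid (8·8=64): EENNBB=1 EENNBb=2 EENNbb=1 EENnBB=2 EENnBb=4 EENnbb=2 EEnnBB=1 EEnnBb=2 EEnnbb=1 EeNNBB=2 EeNNBb=4 EeNNbb=2 EeNnBB=4 EeNnBb=8 EeNnbb=4 EennBB=2 EennBb=4 Eennbb=2 eeNNBB=1 eeNNBb=2 eeNNbb=1 eeNnBB=2 eeNnBb=4 eeNnbb=2 eennBB=1 eennBb=2 eennbb=1
eeNnBB hits 2/64; gcd=2; 2÷2/64÷2 = 1/32

P(eeNnBB) = 1/32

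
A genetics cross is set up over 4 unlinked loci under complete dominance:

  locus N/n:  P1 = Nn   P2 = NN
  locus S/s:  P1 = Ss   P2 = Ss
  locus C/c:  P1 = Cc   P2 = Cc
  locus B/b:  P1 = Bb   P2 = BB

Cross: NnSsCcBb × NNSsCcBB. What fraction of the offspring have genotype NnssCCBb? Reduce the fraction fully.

NnSsCcBb gametes: NSCB×1, NSCb×1, NScB×1, NScb×1, NsCB×1, NsCb×1, NscB×1, Nscb×1, nSCB×1, nSCb×1, nScB×1, nScb×1, nsCB×1, nsCb×1, nscB×1, nscb×1
NNSsCcBB gametes: NSCB×4, NScB×4, NsCB×4, NscB×4
NnSsCcBb×NNSsCcBB grid (16·16=256): NNSSCCBB=4 NNSSCCBb=4 NNSSCcBB=8 NNSSCcBb=8 NNSSccBB=4 NNSSccBb=4 NNSsCCBB=8 NNSsCCBb=8 NNSsCcBB=16 NNSsCcBb=16 NNSsccBB=8 NNSsccBb=8 NNssCCBB=4 NNssCCBb=4 NNssCcBB=8 NNssCcBb=8 NNssccBB=4 NNssccBb=4 NnSSCCBB=4 NnSSCCBb=4 NnSSCcBB=8 NnSSCcBb=8 NnSSccBB=4 NnSSccBb=4 NnSsCCBB=8 NnSsCCBb=8 NnSsCcBB=16 NnSsCcBb=16 NnSsccBB=8 NnSsccBb=8 NnssCCBB=4 NnssCCBb=4 NnssCcBB=8 NnssCcBb=8 NnssccBB=4 NnssccBb=4
NnssCCBb hits 4/256; gcd=4; 4÷4/256÷4 = 1/64

P(NnssCCBb) = 1/64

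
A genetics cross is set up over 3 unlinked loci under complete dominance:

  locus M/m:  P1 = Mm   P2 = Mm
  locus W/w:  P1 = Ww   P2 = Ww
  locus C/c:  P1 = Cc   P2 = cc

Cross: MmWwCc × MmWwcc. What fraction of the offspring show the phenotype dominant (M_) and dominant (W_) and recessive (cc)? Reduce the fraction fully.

MmWwCc gametes: MWC×1, MWc×1, MwC×1, Mwc×1, mWC×1, mWc×1, mwC×1, mwc×1
MmWwcc gametes: MWc×2, Mwc×2, mWc×2, mwc×2
MmWwCc×MmWwcc grid (8·8=64): MMWWCc=2 MMWWcc=2 MMWwCc=4 MMWwcc=4 MMwwCc=2 MMwwcc=2 MmWWCc=4 MmWWcc=4 MmWwCc=8 MmWwcc=8 MmwwCc=4 Mmwwcc=4 mmWWCc=2 mmWWcc=2 mmWwCc=4 mmWwcc=4 mmwwCc=2 mmwwcc=2
M_ W_ cc hits 18/64; gcd=2; 18÷2/64÷2 = 9/32

P(M_ W_ cc) = 9/32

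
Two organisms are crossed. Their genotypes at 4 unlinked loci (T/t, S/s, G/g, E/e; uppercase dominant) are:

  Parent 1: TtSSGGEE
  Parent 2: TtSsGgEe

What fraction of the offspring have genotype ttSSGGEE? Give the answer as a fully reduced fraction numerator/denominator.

P(ttSSGGEE) = 1/32

TtSSGGEE gametes: TSGE×8, tSGE×8
TtSsGgEe gametes: TSGE×1, TSGe×1, TSgE×1, TSge×1, TsGE×1, TsGe×1, TsgE×1, Tsge×1, tSGE×1, tSGe×1, tSgE×1, tSge×1, tsGE×1, tsGe×1, tsgE×1, tsge×1
TtSSGGEE×TtSsGgEe grid (16·16=256): TTSSGGEE=8 TTSSGGEe=8 TTSSGgEE=8 TTSSGgEe=8 TTSsGGEE=8 TTSsGGEe=8 TTSsGgEE=8 TTSsGgEe=8 TtSSGGEE=16 TtSSGGEe=16 TtSSGgEE=16 TtSSGgEe=16 TtSsGGEE=16 TtSsGGEe=16 TtSsGgEE=16 TtSsGgEe=16 ttSSGGEE=8 ttSSGGEe=8 ttSSGgEE=8 ttSSGgEe=8 ttSsGGEE=8 ttSsGGEe=8 ttSsGgEE=8 ttSsGgEe=8
ttSSGGEE hits 8/256; gcd=8; 8÷8/256÷8 = 1/32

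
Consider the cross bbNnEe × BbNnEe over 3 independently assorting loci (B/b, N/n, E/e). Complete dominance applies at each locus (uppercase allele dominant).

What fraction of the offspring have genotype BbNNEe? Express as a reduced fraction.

P(BbNNEe) = 1/16

bbNnEe gametes: bNE×2, bNe×2, bnE×2, bne×2
BbNnEe gametes: BNE×1, BNe×1, BnE×1, Bne×1, bNE×1, bNe×1, bnE×1, bne×1
bbNnEe×BbNnEe grid (8·8=64): BbNNEE=2 BbNNEe=4 BbNNee=2 BbNnEE=4 BbNnEe=8 BbNnee=4 BbnnEE=2 BbnnEe=4 Bbnnee=2 bbNNEE=2 bbNNEe=4 bbNNee=2 bbNnEE=4 bbNnEe=8 bbNnee=4 bbnnEE=2 bbnnEe=4 bbnnee=2
BbNNEe hits 4/64; gcd=4; 4÷4/64÷4 = 1/16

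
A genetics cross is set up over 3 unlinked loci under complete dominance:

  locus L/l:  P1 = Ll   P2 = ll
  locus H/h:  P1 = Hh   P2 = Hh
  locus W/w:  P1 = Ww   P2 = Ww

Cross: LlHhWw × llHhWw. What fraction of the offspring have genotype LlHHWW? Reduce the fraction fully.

LlHhWw gametes: LHW×1, LHw×1, LhW×1, Lhw×1, lHW×1, lHw×1, lhW×1, lhw×1
llHhWw gametes: lHW×2, lHw×2, lhW×2, lhw×2
LlHhWw×llHhWw grid (8·8=64): LlHHWW=2 LlHHWw=4 LlHHww=2 LlHhWW=4 LlHhWw=8 LlHhww=4 LlhhWW=2 LlhhWw=4 Llhhww=2 llHHWW=2 llHHWw=4 llHHww=2 llHhWW=4 llHhWw=8 llHhww=4 llhhWW=2 llhhWw=4 llhhww=2
LlHHWW hits 2/64; gcd=2; 2÷2/64÷2 = 1/32

P(LlHHWW) = 1/32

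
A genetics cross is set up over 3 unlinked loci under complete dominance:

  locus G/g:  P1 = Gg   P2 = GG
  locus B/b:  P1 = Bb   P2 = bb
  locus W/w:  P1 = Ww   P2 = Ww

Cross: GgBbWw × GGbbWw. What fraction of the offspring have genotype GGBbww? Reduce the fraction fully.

P(GGBbww) = 1/16

GgBbWw gametes: GBW×1, GBw×1, GbW×1, Gbw×1, gBW×1, gBw×1, gbW×1, gbw×1
GGbbWw gametes: GbW×4, Gbw×4
GgBbWw×GGbbWw grid (8·8=64): GGBbWW=4 GGBbWw=8 GGBbww=4 GGbbWW=4 GGbbWw=8 GGbbww=4 GgBbWW=4 GgBbWw=8 GgBbww=4 GgbbWW=4 GgbbWw=8 Ggbbww=4
GGBbww hits 4/64; gcd=4; 4÷4/64÷4 = 1/16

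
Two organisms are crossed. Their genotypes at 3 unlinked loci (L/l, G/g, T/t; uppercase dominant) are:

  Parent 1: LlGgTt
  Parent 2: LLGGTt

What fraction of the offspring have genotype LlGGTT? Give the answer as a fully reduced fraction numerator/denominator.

LlGgTt gametes: LGT×1, LGt×1, LgT×1, Lgt×1, lGT×1, lGt×1, lgT×1, lgt×1
LLGGTt gametes: LGT×4, LGt×4
LlGgTt×LLGGTt grid (8·8=64): LLGGTT=4 LLGGTt=8 LLGGtt=4 LLGgTT=4 LLGgTt=8 LLGgtt=4 LlGGTT=4 LlGGTt=8 LlGGtt=4 LlGgTT=4 LlGgTt=8 LlGgtt=4
LlGGTT hits 4/64; gcd=4; 4÷4/64÷4 = 1/16

P(LlGGTT) = 1/16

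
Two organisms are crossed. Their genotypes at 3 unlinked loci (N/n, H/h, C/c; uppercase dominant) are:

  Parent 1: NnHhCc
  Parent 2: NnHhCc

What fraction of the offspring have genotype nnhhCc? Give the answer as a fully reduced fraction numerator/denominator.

NnHhCc gametes: NHC×1, NHc×1, NhC×1, Nhc×1, nHC×1, nHc×1, nhC×1, nhc×1
NnHhCc gametes: NHC×1, NHc×1, NhC×1, Nhc×1, nHC×1, nHc×1, nhC×1, nhc×1
NnHhCc×NnHhCc grid (8·8=64): NNHHCC=1 NNHHCc=2 NNHHcc=1 NNHhCC=2 NNHhCc=4 NNHhcc=2 NNhhCC=1 NNhhCc=2 NNhhcc=1 NnHHCC=2 NnHHCc=4 NnHHcc=2 NnHhCC=4 NnHhCc=8 NnHhcc=4 NnhhCC=2 NnhhCc=4 Nnhhcc=2 nnHHCC=1 nnHHCc=2 nnHHcc=1 nnHhCC=2 nnHhCc=4 nnHhcc=2 nnhhCC=1 nnhhCc=2 nnhhcc=1
nnhhCc hits 2/64; gcd=2; 2÷2/64÷2 = 1/32

P(nnhhCc) = 1/32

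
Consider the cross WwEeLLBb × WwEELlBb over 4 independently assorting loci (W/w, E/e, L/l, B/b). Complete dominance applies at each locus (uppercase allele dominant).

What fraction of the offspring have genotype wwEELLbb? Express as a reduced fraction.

WwEeLLBb gametes: WELB×2, WELb×2, WeLB×2, WeLb×2, wELB×2, wELb×2, weLB×2, weLb×2
WwEELlBb gametes: WELB×2, WELb×2, WElB×2, WElb×2, wELB×2, wELb×2, wElB×2, wElb×2
WwEeLLBb×WwEELlBb grid (16·16=256): WWEELLBB=4 WWEELLBb=8 WWEELLbb=4 WWEELlBB=4 WWEELlBb=8 WWEELlbb=4 WWEeLLBB=4 WWEeLLBb=8 WWEeLLbb=4 WWEeLlBB=4 WWEeLlBb=8 WWEeLlbb=4 WwEELLBB=8 WwEELLBb=16 WwEELLbb=8 WwEELlBB=8 WwEELlBb=16 WwEELlbb=8 WwEeLLBB=8 WwEeLLBb=16 WwEeLLbb=8 WwEeLlBB=8 WwEeLlBb=16 WwEeLlbb=8 wwEELLBB=4 wwEELLBb=8 wwEELLbb=4 wwEELlBB=4 wwEELlBb=8 wwEELlbb=4 wwEeLLBB=4 wwEeLLBb=8 wwEeLLbb=4 wwEeLlBB=4 wwEeLlBb=8 wwEeLlbb=4
wwEELLbb hits 4/256; gcd=4; 4÷4/256÷4 = 1/64

P(wwEELLbb) = 1/64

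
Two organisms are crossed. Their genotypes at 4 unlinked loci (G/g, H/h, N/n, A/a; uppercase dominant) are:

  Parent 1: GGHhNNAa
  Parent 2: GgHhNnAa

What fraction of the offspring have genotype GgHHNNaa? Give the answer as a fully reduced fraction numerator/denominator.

P(GgHHNNaa) = 1/64

GGHhNNAa gametes: GHNA×4, GHNa×4, GhNA×4, GhNa×4
GgHhNnAa gametes: GHNA×1, GHNa×1, GHnA×1, GHna×1, GhNA×1, GhNa×1, GhnA×1, Ghna×1, gHNA×1, gHNa×1, gHnA×1, gHna×1, ghNA×1, ghNa×1, ghnA×1, ghna×1
GGHhNNAa×GgHhNnAa grid (16·16=256): GGHHNNAA=4 GGHHNNAa=8 GGHHNNaa=4 GGHHNnAA=4 GGHHNnAa=8 GGHHNnaa=4 GGHhNNAA=8 GGHhNNAa=16 GGHhNNaa=8 GGHhNnAA=8 GGHhNnAa=16 GGHhNnaa=8 GGhhNNAA=4 GGhhNNAa=8 GGhhNNaa=4 GGhhNnAA=4 GGhhNnAa=8 GGhhNnaa=4 GgHHNNAA=4 GgHHNNAa=8 GgHHNNaa=4 GgHHNnAA=4 GgHHNnAa=8 GgHHNnaa=4 GgHhNNAA=8 GgHhNNAa=16 GgHhNNaa=8 GgHhNnAA=8 GgHhNnAa=16 GgHhNnaa=8 GghhNNAA=4 GghhNNAa=8 GghhNNaa=4 GghhNnAA=4 GghhNnAa=8 GghhNnaa=4
GgHHNNaa hits 4/256; gcd=4; 4÷4/256÷4 = 1/64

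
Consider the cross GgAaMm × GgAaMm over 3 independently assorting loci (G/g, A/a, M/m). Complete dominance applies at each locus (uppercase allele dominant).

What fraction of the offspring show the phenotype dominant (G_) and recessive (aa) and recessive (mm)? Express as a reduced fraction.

P(G_ aa mm) = 3/64

GgAaMm gametes: GAM×1, GAm×1, GaM×1, Gam×1, gAM×1, gAm×1, gaM×1, gam×1
GgAaMm gametes: GAM×1, GAm×1, GaM×1, Gam×1, gAM×1, gAm×1, gaM×1, gam×1
GgAaMm×GgAaMm grid (8·8=64): GGAAMM=1 GGAAMm=2 GGAAmm=1 GGAaMM=2 GGAaMm=4 GGAamm=2 GGaaMM=1 GGaaMm=2 GGaamm=1 GgAAMM=2 GgAAMm=4 GgAAmm=2 GgAaMM=4 GgAaMm=8 GgAamm=4 GgaaMM=2 GgaaMm=4 Ggaamm=2 ggAAMM=1 ggAAMm=2 ggAAmm=1 ggAaMM=2 ggAaMm=4 ggAamm=2 ggaaMM=1 ggaaMm=2 ggaamm=1
G_ aa mm hits 3/64; gcd=1; 3÷1/64÷1 = 3/64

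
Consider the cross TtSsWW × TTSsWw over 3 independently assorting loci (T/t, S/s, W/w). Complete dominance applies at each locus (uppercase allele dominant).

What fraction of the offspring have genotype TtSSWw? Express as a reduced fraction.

P(TtSSWw) = 1/16

TtSsWW gametes: TSW×2, TsW×2, tSW×2, tsW×2
TTSsWw gametes: TSW×2, TSw×2, TsW×2, Tsw×2
TtSsWW×TTSsWw grid (8·8=64): TTSSWW=4 TTSSWw=4 TTSsWW=8 TTSsWw=8 TTssWW=4 TTssWw=4 TtSSWW=4 TtSSWw=4 TtSsWW=8 TtSsWw=8 TtssWW=4 TtssWw=4
TtSSWw hits 4/64; gcd=4; 4÷4/64÷4 = 1/16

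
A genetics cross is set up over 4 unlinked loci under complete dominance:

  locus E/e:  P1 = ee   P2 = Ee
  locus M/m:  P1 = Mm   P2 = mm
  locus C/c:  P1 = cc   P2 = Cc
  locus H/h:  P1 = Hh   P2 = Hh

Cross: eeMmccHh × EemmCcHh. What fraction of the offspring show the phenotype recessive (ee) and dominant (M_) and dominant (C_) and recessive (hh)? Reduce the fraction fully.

eeMmccHh gametes: eMcH×4, eMch×4, emcH×4, emch×4
EemmCcHh gametes: EmCH×2, EmCh×2, EmcH×2, Emch×2, emCH×2, emCh×2, emcH×2, emch×2
eeMmccHh×EemmCcHh grid (16·16=256): EeMmCcHH=8 EeMmCcHh=16 EeMmCchh=8 EeMmccHH=8 EeMmccHh=16 EeMmcchh=8 EemmCcHH=8 EemmCcHh=16 EemmCchh=8 EemmccHH=8 EemmccHh=16 Eemmcchh=8 eeMmCcHH=8 eeMmCcHh=16 eeMmCchh=8 eeMmccHH=8 eeMmccHh=16 eeMmcchh=8 eemmCcHH=8 eemmCcHh=16 eemmCchh=8 eemmccHH=8 eemmccHh=16 eemmcchh=8
ee M_ C_ hh hits 8/256; gcd=8; 8÷8/256÷8 = 1/32

P(ee M_ C_ hh) = 1/32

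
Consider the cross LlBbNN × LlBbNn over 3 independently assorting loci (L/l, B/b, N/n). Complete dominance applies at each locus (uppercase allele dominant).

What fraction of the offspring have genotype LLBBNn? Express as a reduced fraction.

P(LLBBNn) = 1/32

LlBbNN gametes: LBN×2, LbN×2, lBN×2, lbN×2
LlBbNn gametes: LBN×1, LBn×1, LbN×1, Lbn×1, lBN×1, lBn×1, lbN×1, lbn×1
LlBbNN×LlBbNn grid (8·8=64): LLBBNN=2 LLBBNn=2 LLBbNN=4 LLBbNn=4 LLbbNN=2 LLbbNn=2 LlBBNN=4 LlBBNn=4 LlBbNN=8 LlBbNn=8 LlbbNN=4 LlbbNn=4 llBBNN=2 llBBNn=2 llBbNN=4 llBbNn=4 llbbNN=2 llbbNn=2
LLBBNn hits 2/64; gcd=2; 2÷2/64÷2 = 1/32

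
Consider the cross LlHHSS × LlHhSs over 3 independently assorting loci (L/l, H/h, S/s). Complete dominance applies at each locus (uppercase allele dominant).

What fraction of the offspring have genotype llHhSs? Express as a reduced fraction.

P(llHhSs) = 1/16

LlHHSS gametes: LHS×4, lHS×4
LlHhSs gametes: LHS×1, LHs×1, LhS×1, Lhs×1, lHS×1, lHs×1, lhS×1, lhs×1
LlHHSS×LlHhSs grid (8·8=64): LLHHSS=4 LLHHSs=4 LLHhSS=4 LLHhSs=4 LlHHSS=8 LlHHSs=8 LlHhSS=8 LlHhSs=8 llHHSS=4 llHHSs=4 llHhSS=4 llHhSs=4
llHhSs hits 4/64; gcd=4; 4÷4/64÷4 = 1/16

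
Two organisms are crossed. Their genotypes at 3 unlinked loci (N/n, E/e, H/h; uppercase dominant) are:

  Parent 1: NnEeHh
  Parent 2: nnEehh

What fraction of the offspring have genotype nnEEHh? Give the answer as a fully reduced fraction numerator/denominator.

NnEeHh gametes: NEH×1, NEh×1, NeH×1, Neh×1, nEH×1, nEh×1, neH×1, neh×1
nnEehh gametes: nEh×4, neh×4
NnEeHh×nnEehh grid (8·8=64): NnEEHh=4 NnEEhh=4 NnEeHh=8 NnEehh=8 NneeHh=4 Nneehh=4 nnEEHh=4 nnEEhh=4 nnEeHh=8 nnEehh=8 nneeHh=4 nneehh=4
nnEEHh hits 4/64; gcd=4; 4÷4/64÷4 = 1/16

P(nnEEHh) = 1/16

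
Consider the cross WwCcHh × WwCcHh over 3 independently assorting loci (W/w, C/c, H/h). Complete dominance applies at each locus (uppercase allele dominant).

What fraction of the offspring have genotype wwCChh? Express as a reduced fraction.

WwCcHh gametes: WCH×1, WCh×1, WcH×1, Wch×1, wCH×1, wCh×1, wcH×1, wch×1
WwCcHh gametes: WCH×1, WCh×1, WcH×1, Wch×1, wCH×1, wCh×1, wcH×1, wch×1
WwCcHh×WwCcHh grid (8·8=64): WWCCHH=1 WWCCHh=2 WWCChh=1 WWCcHH=2 WWCcHh=4 WWCchh=2 WWccHH=1 WWccHh=2 WWcchh=1 WwCCHH=2 WwCCHh=4 WwCChh=2 WwCcHH=4 WwCcHh=8 WwCchh=4 WwccHH=2 WwccHh=4 Wwcchh=2 wwCCHH=1 wwCCHh=2 wwCChh=1 wwCcHH=2 wwCcHh=4 wwCchh=2 wwccHH=1 wwccHh=2 wwcchh=1
wwCChh hits 1/64; gcd=1; 1÷1/64÷1 = 1/64

P(wwCChh) = 1/64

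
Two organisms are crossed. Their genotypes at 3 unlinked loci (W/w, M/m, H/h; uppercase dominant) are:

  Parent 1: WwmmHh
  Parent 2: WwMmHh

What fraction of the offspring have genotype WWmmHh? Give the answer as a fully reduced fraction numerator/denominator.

P(WWmmHh) = 1/16

WwmmHh gametes: WmH×2, Wmh×2, wmH×2, wmh×2
WwMmHh gametes: WMH×1, WMh×1, WmH×1, Wmh×1, wMH×1, wMh×1, wmH×1, wmh×1
WwmmHh×WwMmHh grid (8·8=64): WWMmHH=2 WWMmHh=4 WWMmhh=2 WWmmHH=2 WWmmHh=4 WWmmhh=2 WwMmHH=4 WwMmHh=8 WwMmhh=4 WwmmHH=4 WwmmHh=8 Wwmmhh=4 wwMmHH=2 wwMmHh=4 wwMmhh=2 wwmmHH=2 wwmmHh=4 wwmmhh=2
WWmmHh hits 4/64; gcd=4; 4÷4/64÷4 = 1/16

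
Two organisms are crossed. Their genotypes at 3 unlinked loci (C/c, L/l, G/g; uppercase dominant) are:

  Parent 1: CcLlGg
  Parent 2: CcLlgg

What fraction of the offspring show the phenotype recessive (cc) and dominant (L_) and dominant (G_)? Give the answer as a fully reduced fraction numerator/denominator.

CcLlGg gametes: CLG×1, CLg×1, ClG×1, Clg×1, cLG×1, cLg×1, clG×1, clg×1
CcLlgg gametes: CLg×2, Clg×2, cLg×2, clg×2
CcLlGg×CcLlgg grid (8·8=64): CCLLGg=2 CCLLgg=2 CCLlGg=4 CCLlgg=4 CCllGg=2 CCllgg=2 CcLLGg=4 CcLLgg=4 CcLlGg=8 CcLlgg=8 CcllGg=4 Ccllgg=4 ccLLGg=2 ccLLgg=2 ccLlGg=4 ccLlgg=4 ccllGg=2 ccllgg=2
cc L_ G_ hits 6/64; gcd=2; 6÷2/64÷2 = 3/32

P(cc L_ G_) = 3/32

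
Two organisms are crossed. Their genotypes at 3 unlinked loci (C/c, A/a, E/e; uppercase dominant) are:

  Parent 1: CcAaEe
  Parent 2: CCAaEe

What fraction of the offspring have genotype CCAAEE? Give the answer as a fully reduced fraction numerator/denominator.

P(CCAAEE) = 1/32

CcAaEe gametes: CAE×1, CAe×1, CaE×1, Cae×1, cAE×1, cAe×1, caE×1, cae×1
CCAaEe gametes: CAE×2, CAe×2, CaE×2, Cae×2
CcAaEe×CCAaEe grid (8·8=64): CCAAEE=2 CCAAEe=4 CCAAee=2 CCAaEE=4 CCAaEe=8 CCAaee=4 CCaaEE=2 CCaaEe=4 CCaaee=2 CcAAEE=2 CcAAEe=4 CcAAee=2 CcAaEE=4 CcAaEe=8 CcAaee=4 CcaaEE=2 CcaaEe=4 Ccaaee=2
CCAAEE hits 2/64; gcd=2; 2÷2/64÷2 = 1/32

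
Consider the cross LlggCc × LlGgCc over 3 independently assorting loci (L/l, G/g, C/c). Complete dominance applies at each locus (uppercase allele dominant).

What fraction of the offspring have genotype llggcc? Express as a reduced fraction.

P(llggcc) = 1/32

LlggCc gametes: LgC×2, Lgc×2, lgC×2, lgc×2
LlGgCc gametes: LGC×1, LGc×1, LgC×1, Lgc×1, lGC×1, lGc×1, lgC×1, lgc×1
LlggCc×LlGgCc grid (8·8=64): LLGgCC=2 LLGgCc=4 LLGgcc=2 LLggCC=2 LLggCc=4 LLggcc=2 LlGgCC=4 LlGgCc=8 LlGgcc=4 LlggCC=4 LlggCc=8 Llggcc=4 llGgCC=2 llGgCc=4 llGgcc=2 llggCC=2 llggCc=4 llggcc=2
llggcc hits 2/64; gcd=2; 2÷2/64÷2 = 1/32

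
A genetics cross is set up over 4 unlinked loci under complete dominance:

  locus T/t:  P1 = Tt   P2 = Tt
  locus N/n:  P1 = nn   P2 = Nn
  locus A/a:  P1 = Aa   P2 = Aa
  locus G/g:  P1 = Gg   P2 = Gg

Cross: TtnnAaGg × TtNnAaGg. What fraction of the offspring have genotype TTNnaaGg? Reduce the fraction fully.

P(TTNnaaGg) = 1/64

TtnnAaGg gametes: TnAG×2, TnAg×2, TnaG×2, Tnag×2, tnAG×2, tnAg×2, tnaG×2, tnag×2
TtNnAaGg gametes: TNAG×1, TNAg×1, TNaG×1, TNag×1, TnAG×1, TnAg×1, TnaG×1, Tnag×1, tNAG×1, tNAg×1, tNaG×1, tNag×1, tnAG×1, tnAg×1, tnaG×1, tnag×1
TtnnAaGg×TtNnAaGg grid (16·16=256): TTNnAAGG=2 TTNnAAGg=4 TTNnAAgg=2 TTNnAaGG=4 TTNnAaGg=8 TTNnAagg=4 TTNnaaGG=2 TTNnaaGg=4 TTNnaagg=2 TTnnAAGG=2 TTnnAAGg=4 TTnnAAgg=2 TTnnAaGG=4 TTnnAaGg=8 TTnnAagg=4 TTnnaaGG=2 TTnnaaGg=4 TTnnaagg=2 TtNnAAGG=4 TtNnAAGg=8 TtNnAAgg=4 TtNnAaGG=8 TtNnAaGg=16 TtNnAagg=8 TtNnaaGG=4 TtNnaaGg=8 TtNnaagg=4 TtnnAAGG=4 TtnnAAGg=8 TtnnAAgg=4 TtnnAaGG=8 TtnnAaGg=16 TtnnAagg=8 TtnnaaGG=4 TtnnaaGg=8 Ttnnaagg=4 ttNnAAGG=2 ttNnAAGg=4 ttNnAAgg=2 ttNnAaGG=4 ttNnAaGg=8 ttNnAagg=4 ttNnaaGG=2 ttNnaaGg=4 ttNnaagg=2 ttnnAAGG=2 ttnnAAGg=4 ttnnAAgg=2 ttnnAaGG=4 ttnnAaGg=8 ttnnAagg=4 ttnnaaGG=2 ttnnaaGg=4 ttnnaagg=2
TTNnaaGg hits 4/256; gcd=4; 4÷4/256÷4 = 1/64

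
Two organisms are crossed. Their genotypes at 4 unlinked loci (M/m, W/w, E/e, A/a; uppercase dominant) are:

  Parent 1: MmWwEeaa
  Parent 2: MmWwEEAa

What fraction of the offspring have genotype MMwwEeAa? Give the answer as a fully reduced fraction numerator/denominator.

P(MMwwEeAa) = 1/64

MmWwEeaa gametes: MWEa×2, MWea×2, MwEa×2, Mwea×2, mWEa×2, mWea×2, mwEa×2, mwea×2
MmWwEEAa gametes: MWEA×2, MWEa×2, MwEA×2, MwEa×2, mWEA×2, mWEa×2, mwEA×2, mwEa×2
MmWwEeaa×MmWwEEAa grid (16·16=256): MMWWEEAa=4 MMWWEEaa=4 MMWWEeAa=4 MMWWEeaa=4 MMWwEEAa=8 MMWwEEaa=8 MMWwEeAa=8 MMWwEeaa=8 MMwwEEAa=4 MMwwEEaa=4 MMwwEeAa=4 MMwwEeaa=4 MmWWEEAa=8 MmWWEEaa=8 MmWWEeAa=8 MmWWEeaa=8 MmWwEEAa=16 MmWwEEaa=16 MmWwEeAa=16 MmWwEeaa=16 MmwwEEAa=8 MmwwEEaa=8 MmwwEeAa=8 MmwwEeaa=8 mmWWEEAa=4 mmWWEEaa=4 mmWWEeAa=4 mmWWEeaa=4 mmWwEEAa=8 mmWwEEaa=8 mmWwEeAa=8 mmWwEeaa=8 mmwwEEAa=4 mmwwEEaa=4 mmwwEeAa=4 mmwwEeaa=4
MMwwEeAa hits 4/256; gcd=4; 4÷4/256÷4 = 1/64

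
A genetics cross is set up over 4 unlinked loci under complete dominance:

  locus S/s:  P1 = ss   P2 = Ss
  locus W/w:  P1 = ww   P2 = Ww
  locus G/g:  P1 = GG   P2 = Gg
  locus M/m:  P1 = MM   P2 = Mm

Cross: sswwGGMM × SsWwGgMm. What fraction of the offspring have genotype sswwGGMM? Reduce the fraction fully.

P(sswwGGMM) = 1/16

sswwGGMM gametes: swGM×16
SsWwGgMm gametes: SWGM×1, SWGm×1, SWgM×1, SWgm×1, SwGM×1, SwGm×1, SwgM×1, Swgm×1, sWGM×1, sWGm×1, sWgM×1, sWgm×1, swGM×1, swGm×1, swgM×1, swgm×1
sswwGGMM×SsWwGgMm grid (16·16=256): SsWwGGMM=16 SsWwGGMm=16 SsWwGgMM=16 SsWwGgMm=16 SswwGGMM=16 SswwGGMm=16 SswwGgMM=16 SswwGgMm=16 ssWwGGMM=16 ssWwGGMm=16 ssWwGgMM=16 ssWwGgMm=16 sswwGGMM=16 sswwGGMm=16 sswwGgMM=16 sswwGgMm=16
sswwGGMM hits 16/256; gcd=16; 16÷16/256÷16 = 1/16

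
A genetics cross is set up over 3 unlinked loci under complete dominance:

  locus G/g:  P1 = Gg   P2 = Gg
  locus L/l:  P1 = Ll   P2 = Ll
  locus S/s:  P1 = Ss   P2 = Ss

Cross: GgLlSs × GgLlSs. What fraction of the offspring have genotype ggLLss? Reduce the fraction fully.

P(ggLLss) = 1/64

GgLlSs gametes: GLS×1, GLs×1, GlS×1, Gls×1, gLS×1, gLs×1, glS×1, gls×1
GgLlSs gametes: GLS×1, GLs×1, GlS×1, Gls×1, gLS×1, gLs×1, glS×1, gls×1
GgLlSs×GgLlSs grid (8·8=64): GGLLSS=1 GGLLSs=2 GGLLss=1 GGLlSS=2 GGLlSs=4 GGLlss=2 GGllSS=1 GGllSs=2 GGllss=1 GgLLSS=2 GgLLSs=4 GgLLss=2 GgLlSS=4 GgLlSs=8 GgLlss=4 GgllSS=2 GgllSs=4 Ggllss=2 ggLLSS=1 ggLLSs=2 ggLLss=1 ggLlSS=2 ggLlSs=4 ggLlss=2 ggllSS=1 ggllSs=2 ggllss=1
ggLLss hits 1/64; gcd=1; 1÷1/64÷1 = 1/64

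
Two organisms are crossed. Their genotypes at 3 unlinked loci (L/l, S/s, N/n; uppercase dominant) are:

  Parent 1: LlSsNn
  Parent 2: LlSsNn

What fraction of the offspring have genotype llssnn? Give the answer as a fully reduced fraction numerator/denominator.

LlSsNn gametes: LSN×1, LSn×1, LsN×1, Lsn×1, lSN×1, lSn×1, lsN×1, lsn×1
LlSsNn gametes: LSN×1, LSn×1, LsN×1, Lsn×1, lSN×1, lSn×1, lsN×1, lsn×1
LlSsNn×LlSsNn grid (8·8=64): LLSSNN=1 LLSSNn=2 LLSSnn=1 LLSsNN=2 LLSsNn=4 LLSsnn=2 LLssNN=1 LLssNn=2 LLssnn=1 LlSSNN=2 LlSSNn=4 LlSSnn=2 LlSsNN=4 LlSsNn=8 LlSsnn=4 LlssNN=2 LlssNn=4 Llssnn=2 llSSNN=1 llSSNn=2 llSSnn=1 llSsNN=2 llSsNn=4 llSsnn=2 llssNN=1 llssNn=2 llssnn=1
llssnn hits 1/64; gcd=1; 1÷1/64÷1 = 1/64

P(llssnn) = 1/64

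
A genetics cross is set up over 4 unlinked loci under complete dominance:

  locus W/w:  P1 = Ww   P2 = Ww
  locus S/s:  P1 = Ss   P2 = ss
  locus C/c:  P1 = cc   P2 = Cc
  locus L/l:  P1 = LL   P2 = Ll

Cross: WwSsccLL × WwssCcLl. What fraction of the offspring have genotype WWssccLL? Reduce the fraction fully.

WwSsccLL gametes: WScL×4, WscL×4, wScL×4, wscL×4
WwssCcLl gametes: WsCL×2, WsCl×2, WscL×2, Wscl×2, wsCL×2, wsCl×2, wscL×2, wscl×2
WwSsccLL×WwssCcLl grid (16·16=256): WWSsCcLL=8 WWSsCcLl=8 WWSsccLL=8 WWSsccLl=8 WWssCcLL=8 WWssCcLl=8 WWssccLL=8 WWssccLl=8 WwSsCcLL=16 WwSsCcLl=16 WwSsccLL=16 WwSsccLl=16 WwssCcLL=16 WwssCcLl=16 WwssccLL=16 WwssccLl=16 wwSsCcLL=8 wwSsCcLl=8 wwSsccLL=8 wwSsccLl=8 wwssCcLL=8 wwssCcLl=8 wwssccLL=8 wwssccLl=8
WWssccLL hits 8/256; gcd=8; 8÷8/256÷8 = 1/32

P(WWssccLL) = 1/32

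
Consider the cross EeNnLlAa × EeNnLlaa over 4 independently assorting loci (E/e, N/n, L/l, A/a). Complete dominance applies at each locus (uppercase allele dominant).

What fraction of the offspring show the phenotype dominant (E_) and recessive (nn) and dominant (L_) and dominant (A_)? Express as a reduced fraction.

P(E_ nn L_ A_) = 9/128

EeNnLlAa gametes: ENLA×1, ENLa×1, ENlA×1, ENla×1, EnLA×1, EnLa×1, EnlA×1, Enla×1, eNLA×1, eNLa×1, eNlA×1, eNla×1, enLA×1, enLa×1, enlA×1, enla×1
EeNnLlaa gametes: ENLa×2, ENla×2, EnLa×2, Enla×2, eNLa×2, eNla×2, enLa×2, enla×2
EeNnLlAa×EeNnLlaa grid (16·16=256): EENNLLAa=2 EENNLLaa=2 EENNLlAa=4 EENNLlaa=4 EENNllAa=2 EENNllaa=2 EENnLLAa=4 EENnLLaa=4 EENnLlAa=8 EENnLlaa=8 EENnllAa=4 EENnllaa=4 EEnnLLAa=2 EEnnLLaa=2 EEnnLlAa=4 EEnnLlaa=4 EEnnllAa=2 EEnnllaa=2 EeNNLLAa=4 EeNNLLaa=4 EeNNLlAa=8 EeNNLlaa=8 EeNNllAa=4 EeNNllaa=4 EeNnLLAa=8 EeNnLLaa=8 EeNnLlAa=16 EeNnLlaa=16 EeNnllAa=8 EeNnllaa=8 EennLLAa=4 EennLLaa=4 EennLlAa=8 EennLlaa=8 EennllAa=4 Eennllaa=4 eeNNLLAa=2 eeNNLLaa=2 eeNNLlAa=4 eeNNLlaa=4 eeNNllAa=2 eeNNllaa=2 eeNnLLAa=4 eeNnLLaa=4 eeNnLlAa=8 eeNnLlaa=8 eeNnllAa=4 eeNnllaa=4 eennLLAa=2 eennLLaa=2 eennLlAa=4 eennLlaa=4 eennllAa=2 eennllaa=2
E_ nn L_ A_ hits 18/256; gcd=2; 18÷2/256÷2 = 9/128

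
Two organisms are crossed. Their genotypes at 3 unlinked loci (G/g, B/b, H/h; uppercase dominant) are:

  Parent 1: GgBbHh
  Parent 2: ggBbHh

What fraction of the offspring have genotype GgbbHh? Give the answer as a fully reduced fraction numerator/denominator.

GgBbHh gametes: GBH×1, GBh×1, GbH×1, Gbh×1, gBH×1, gBh×1, gbH×1, gbh×1
ggBbHh gametes: gBH×2, gBh×2, gbH×2, gbh×2
GgBbHh×ggBbHh grid (8·8=64): GgBBHH=2 GgBBHh=4 GgBBhh=2 GgBbHH=4 GgBbHh=8 GgBbhh=4 GgbbHH=2 GgbbHh=4 Ggbbhh=2 ggBBHH=2 ggBBHh=4 ggBBhh=2 ggBbHH=4 ggBbHh=8 ggBbhh=4 ggbbHH=2 ggbbHh=4 ggbbhh=2
GgbbHh hits 4/64; gcd=4; 4÷4/64÷4 = 1/16

P(GgbbHh) = 1/16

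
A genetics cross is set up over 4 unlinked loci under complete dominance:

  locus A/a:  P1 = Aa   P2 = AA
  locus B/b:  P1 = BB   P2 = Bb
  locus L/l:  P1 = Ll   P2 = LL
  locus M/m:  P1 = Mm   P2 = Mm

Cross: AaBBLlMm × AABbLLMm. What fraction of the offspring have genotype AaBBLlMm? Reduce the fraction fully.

P(AaBBLlMm) = 1/16

AaBBLlMm gametes: ABLM×2, ABLm×2, ABlM×2, ABlm×2, aBLM×2, aBLm×2, aBlM×2, aBlm×2
AABbLLMm gametes: ABLM×4, ABLm×4, AbLM×4, AbLm×4
AaBBLlMm×AABbLLMm grid (16·16=256): AABBLLMM=8 AABBLLMm=16 AABBLLmm=8 AABBLlMM=8 AABBLlMm=16 AABBLlmm=8 AABbLLMM=8 AABbLLMm=16 AABbLLmm=8 AABbLlMM=8 AABbLlMm=16 AABbLlmm=8 AaBBLLMM=8 AaBBLLMm=16 AaBBLLmm=8 AaBBLlMM=8 AaBBLlMm=16 AaBBLlmm=8 AaBbLLMM=8 AaBbLLMm=16 AaBbLLmm=8 AaBbLlMM=8 AaBbLlMm=16 AaBbLlmm=8
AaBBLlMm hits 16/256; gcd=16; 16÷16/256÷16 = 1/16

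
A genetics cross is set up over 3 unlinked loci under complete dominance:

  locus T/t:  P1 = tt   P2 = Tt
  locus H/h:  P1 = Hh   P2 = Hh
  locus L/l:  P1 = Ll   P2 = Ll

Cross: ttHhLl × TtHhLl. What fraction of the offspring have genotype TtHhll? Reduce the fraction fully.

P(TtHhll) = 1/16

ttHhLl gametes: tHL×2, tHl×2, thL×2, thl×2
TtHhLl gametes: THL×1, THl×1, ThL×1, Thl×1, tHL×1, tHl×1, thL×1, thl×1
ttHhLl×TtHhLl grid (8·8=64): TtHHLL=2 TtHHLl=4 TtHHll=2 TtHhLL=4 TtHhLl=8 TtHhll=4 TthhLL=2 TthhLl=4 Tthhll=2 ttHHLL=2 ttHHLl=4 ttHHll=2 ttHhLL=4 ttHhLl=8 ttHhll=4 tthhLL=2 tthhLl=4 tthhll=2
TtHhll hits 4/64; gcd=4; 4÷4/64÷4 = 1/16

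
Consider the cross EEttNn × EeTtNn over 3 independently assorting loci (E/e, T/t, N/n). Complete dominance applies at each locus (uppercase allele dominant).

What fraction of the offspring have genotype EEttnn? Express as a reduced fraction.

EEttNn gametes: EtN×4, Etn×4
EeTtNn gametes: ETN×1, ETn×1, EtN×1, Etn×1, eTN×1, eTn×1, etN×1, etn×1
EEttNn×EeTtNn grid (8·8=64): EETtNN=4 EETtNn=8 EETtnn=4 EEttNN=4 EEttNn=8 EEttnn=4 EeTtNN=4 EeTtNn=8 EeTtnn=4 EettNN=4 EettNn=8 Eettnn=4
EEttnn hits 4/64; gcd=4; 4÷4/64÷4 = 1/16

P(EEttnn) = 1/16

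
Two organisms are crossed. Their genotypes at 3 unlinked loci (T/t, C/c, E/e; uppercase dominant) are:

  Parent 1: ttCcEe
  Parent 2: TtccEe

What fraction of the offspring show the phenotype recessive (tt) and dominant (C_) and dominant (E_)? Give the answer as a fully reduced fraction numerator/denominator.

ttCcEe gametes: tCE×2, tCe×2, tcE×2, tce×2
TtccEe gametes: TcE×2, Tce×2, tcE×2, tce×2
ttCcEe×TtccEe grid (8·8=64): TtCcEE=4 TtCcEe=8 TtCcee=4 TtccEE=4 TtccEe=8 Ttccee=4 ttCcEE=4 ttCcEe=8 ttCcee=4 ttccEE=4 ttccEe=8 ttccee=4
tt C_ E_ hits 12/64; gcd=4; 12÷4/64÷4 = 3/16

P(tt C_ E_) = 3/16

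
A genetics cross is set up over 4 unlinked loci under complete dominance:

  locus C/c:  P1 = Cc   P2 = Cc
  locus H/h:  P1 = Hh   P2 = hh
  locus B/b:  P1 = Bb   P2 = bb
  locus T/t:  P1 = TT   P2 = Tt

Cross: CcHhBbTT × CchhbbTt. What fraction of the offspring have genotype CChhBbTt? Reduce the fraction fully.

CcHhBbTT gametes: CHBT×2, CHbT×2, ChBT×2, ChbT×2, cHBT×2, cHbT×2, chBT×2, chbT×2
CchhbbTt gametes: ChbT×4, Chbt×4, chbT×4, chbt×4
CcHhBbTT×CchhbbTt grid (16·16=256): CCHhBbTT=8 CCHhBbTt=8 CCHhbbTT=8 CCHhbbTt=8 CChhBbTT=8 CChhBbTt=8 CChhbbTT=8 CChhbbTt=8 CcHhBbTT=16 CcHhBbTt=16 CcHhbbTT=16 CcHhbbTt=16 CchhBbTT=16 CchhBbTt=16 CchhbbTT=16 CchhbbTt=16 ccHhBbTT=8 ccHhBbTt=8 ccHhbbTT=8 ccHhbbTt=8 cchhBbTT=8 cchhBbTt=8 cchhbbTT=8 cchhbbTt=8
CChhBbTt hits 8/256; gcd=8; 8÷8/256÷8 = 1/32

P(CChhBbTt) = 1/32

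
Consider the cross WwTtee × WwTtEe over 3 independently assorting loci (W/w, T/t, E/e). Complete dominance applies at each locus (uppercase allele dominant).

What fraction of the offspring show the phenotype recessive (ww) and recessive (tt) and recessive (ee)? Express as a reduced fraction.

WwTtee gametes: WTe×2, Wte×2, wTe×2, wte×2
WwTtEe gametes: WTE×1, WTe×1, WtE×1, Wte×1, wTE×1, wTe×1, wtE×1, wte×1
WwTtee×WwTtEe grid (8·8=64): WWTTEe=2 WWTTee=2 WWTtEe=4 WWTtee=4 WWttEe=2 WWttee=2 WwTTEe=4 WwTTee=4 WwTtEe=8 WwTtee=8 WwttEe=4 Wwttee=4 wwTTEe=2 wwTTee=2 wwTtEe=4 wwTtee=4 wwttEe=2 wwttee=2
ww tt ee hits 2/64; gcd=2; 2÷2/64÷2 = 1/32

P(ww tt ee) = 1/32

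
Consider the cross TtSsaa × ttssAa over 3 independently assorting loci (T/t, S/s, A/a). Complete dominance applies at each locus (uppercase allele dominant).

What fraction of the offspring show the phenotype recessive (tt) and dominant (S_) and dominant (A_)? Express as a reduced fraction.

TtSsaa gametes: TSa×2, Tsa×2, tSa×2, tsa×2
ttssAa gametes: tsA×4, tsa×4
TtSsaa×ttssAa grid (8·8=64): TtSsAa=8 TtSsaa=8 TtssAa=8 Ttssaa=8 ttSsAa=8 ttSsaa=8 ttssAa=8 ttssaa=8
tt S_ A_ hits 8/64; gcd=8; 8÷8/64÷8 = 1/8

P(tt S_ A_) = 1/8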